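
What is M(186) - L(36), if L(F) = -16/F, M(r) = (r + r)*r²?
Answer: 115827412/9 ≈ 1.2870e+7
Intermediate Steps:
M(r) = 2*r³ (M(r) = (2*r)*r² = 2*r³)
M(186) - L(36) = 2*186³ - (-16)/36 = 2*6434856 - (-16)/36 = 12869712 - 1*(-4/9) = 12869712 + 4/9 = 115827412/9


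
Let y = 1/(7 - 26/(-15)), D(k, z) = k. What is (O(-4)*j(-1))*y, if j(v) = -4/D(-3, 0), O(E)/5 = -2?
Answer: -200/131 ≈ -1.5267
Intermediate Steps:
O(E) = -10 (O(E) = 5*(-2) = -10)
j(v) = 4/3 (j(v) = -4/(-3) = -4*(-⅓) = 4/3)
y = 15/131 (y = 1/(7 - 26*(-1/15)) = 1/(7 + 26/15) = 1/(131/15) = 15/131 ≈ 0.11450)
(O(-4)*j(-1))*y = -10*4/3*(15/131) = -40/3*15/131 = -200/131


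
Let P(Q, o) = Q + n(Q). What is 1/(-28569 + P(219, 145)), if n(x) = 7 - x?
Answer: -1/28562 ≈ -3.5012e-5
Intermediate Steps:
P(Q, o) = 7 (P(Q, o) = Q + (7 - Q) = 7)
1/(-28569 + P(219, 145)) = 1/(-28569 + 7) = 1/(-28562) = -1/28562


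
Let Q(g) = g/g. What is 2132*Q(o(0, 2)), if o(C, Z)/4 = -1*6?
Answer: 2132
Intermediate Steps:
o(C, Z) = -24 (o(C, Z) = 4*(-1*6) = 4*(-6) = -24)
Q(g) = 1
2132*Q(o(0, 2)) = 2132*1 = 2132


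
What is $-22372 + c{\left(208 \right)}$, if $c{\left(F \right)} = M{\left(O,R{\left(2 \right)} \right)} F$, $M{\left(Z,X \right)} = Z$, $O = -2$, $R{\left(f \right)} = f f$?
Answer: $-22788$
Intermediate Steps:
$R{\left(f \right)} = f^{2}$
$c{\left(F \right)} = - 2 F$
$-22372 + c{\left(208 \right)} = -22372 - 416 = -22788$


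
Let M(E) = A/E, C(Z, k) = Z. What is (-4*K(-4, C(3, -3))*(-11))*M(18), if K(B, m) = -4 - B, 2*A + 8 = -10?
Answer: 0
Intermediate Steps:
A = -9 (A = -4 + (½)*(-10) = -4 - 5 = -9)
M(E) = -9/E
(-4*K(-4, C(3, -3))*(-11))*M(18) = (-4*(-4 - 1*(-4))*(-11))*(-9/18) = (-4*(-4 + 4)*(-11))*(-9*1/18) = (-4*0*(-11))*(-½) = (0*(-11))*(-½) = 0*(-½) = 0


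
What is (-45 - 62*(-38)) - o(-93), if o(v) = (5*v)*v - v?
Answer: -41027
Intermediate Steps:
o(v) = -v + 5*v² (o(v) = 5*v² - v = -v + 5*v²)
(-45 - 62*(-38)) - o(-93) = (-45 - 62*(-38)) - (-93)*(-1 + 5*(-93)) = (-45 + 2356) - (-93)*(-1 - 465) = 2311 - (-93)*(-466) = 2311 - 1*43338 = 2311 - 43338 = -41027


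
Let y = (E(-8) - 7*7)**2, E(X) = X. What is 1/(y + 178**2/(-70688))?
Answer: 17672/57408407 ≈ 0.00030783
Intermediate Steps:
y = 3249 (y = (-8 - 7*7)**2 = (-8 - 49)**2 = (-57)**2 = 3249)
1/(y + 178**2/(-70688)) = 1/(3249 + 178**2/(-70688)) = 1/(3249 + 31684*(-1/70688)) = 1/(3249 - 7921/17672) = 1/(57408407/17672) = 17672/57408407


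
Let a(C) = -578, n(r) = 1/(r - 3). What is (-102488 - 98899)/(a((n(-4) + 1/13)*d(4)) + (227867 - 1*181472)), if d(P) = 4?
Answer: -201387/45817 ≈ -4.3955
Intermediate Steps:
n(r) = 1/(-3 + r)
(-102488 - 98899)/(a((n(-4) + 1/13)*d(4)) + (227867 - 1*181472)) = (-102488 - 98899)/(-578 + (227867 - 1*181472)) = -201387/(-578 + (227867 - 181472)) = -201387/(-578 + 46395) = -201387/45817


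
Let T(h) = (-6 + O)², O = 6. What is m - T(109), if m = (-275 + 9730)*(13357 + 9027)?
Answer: 211640720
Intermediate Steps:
m = 211640720 (m = 9455*22384 = 211640720)
T(h) = 0 (T(h) = (-6 + 6)² = 0² = 0)
m - T(109) = 211640720 - 1*0 = 211640720 + 0 = 211640720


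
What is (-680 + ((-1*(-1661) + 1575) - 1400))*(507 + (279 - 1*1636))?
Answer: -982600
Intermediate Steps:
(-680 + ((-1*(-1661) + 1575) - 1400))*(507 + (279 - 1*1636)) = (-680 + ((1661 + 1575) - 1400))*(507 + (279 - 1636)) = (-680 + (3236 - 1400))*(507 - 1357) = (-680 + 1836)*(-850) = 1156*(-850) = -982600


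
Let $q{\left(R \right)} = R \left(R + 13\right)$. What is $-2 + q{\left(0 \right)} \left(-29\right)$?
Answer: $-2$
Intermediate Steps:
$q{\left(R \right)} = R \left(13 + R\right)$
$-2 + q{\left(0 \right)} \left(-29\right) = -2 + 0 \left(13 + 0\right) \left(-29\right) = -2 + 0 \cdot 13 \left(-29\right) = -2 + 0 \left(-29\right) = -2 + 0 = -2$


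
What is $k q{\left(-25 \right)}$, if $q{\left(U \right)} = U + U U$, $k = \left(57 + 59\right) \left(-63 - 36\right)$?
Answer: $-6890400$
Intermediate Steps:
$k = -11484$ ($k = 116 \left(-99\right) = -11484$)
$q{\left(U \right)} = U + U^{2}$
$k q{\left(-25 \right)} = - 11484 \left(- 25 \left(1 - 25\right)\right) = - 11484 \left(\left(-25\right) \left(-24\right)\right) = \left(-11484\right) 600 = -6890400$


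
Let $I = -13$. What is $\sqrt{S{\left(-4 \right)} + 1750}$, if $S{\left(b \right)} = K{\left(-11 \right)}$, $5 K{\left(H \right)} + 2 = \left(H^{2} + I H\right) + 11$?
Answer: $\frac{\sqrt{45115}}{5} \approx 42.481$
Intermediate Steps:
$K{\left(H \right)} = \frac{9}{5} - \frac{13 H}{5} + \frac{H^{2}}{5}$ ($K{\left(H \right)} = - \frac{2}{5} + \frac{\left(H^{2} - 13 H\right) + 11}{5} = - \frac{2}{5} + \frac{11 + H^{2} - 13 H}{5} = - \frac{2}{5} + \left(\frac{11}{5} - \frac{13 H}{5} + \frac{H^{2}}{5}\right) = \frac{9}{5} - \frac{13 H}{5} + \frac{H^{2}}{5}$)
$S{\left(b \right)} = \frac{273}{5}$ ($S{\left(b \right)} = \frac{9}{5} - - \frac{143}{5} + \frac{\left(-11\right)^{2}}{5} = \frac{9}{5} + \frac{143}{5} + \frac{1}{5} \cdot 121 = \frac{9}{5} + \frac{143}{5} + \frac{121}{5} = \frac{273}{5}$)
$\sqrt{S{\left(-4 \right)} + 1750} = \sqrt{\frac{273}{5} + 1750} = \sqrt{\frac{9023}{5}} = \frac{\sqrt{45115}}{5}$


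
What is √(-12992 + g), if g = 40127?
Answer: 9*√335 ≈ 164.73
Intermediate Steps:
√(-12992 + g) = √(-12992 + 40127) = √27135 = 9*√335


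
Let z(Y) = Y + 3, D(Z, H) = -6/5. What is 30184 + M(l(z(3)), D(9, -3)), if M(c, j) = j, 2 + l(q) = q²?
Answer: 150914/5 ≈ 30183.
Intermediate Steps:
D(Z, H) = -6/5 (D(Z, H) = -6*⅕ = -6/5)
z(Y) = 3 + Y
l(q) = -2 + q²
30184 + M(l(z(3)), D(9, -3)) = 30184 - 6/5 = 150914/5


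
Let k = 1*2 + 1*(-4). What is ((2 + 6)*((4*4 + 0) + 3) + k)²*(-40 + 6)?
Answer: -765000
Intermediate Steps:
k = -2 (k = 2 - 4 = -2)
((2 + 6)*((4*4 + 0) + 3) + k)²*(-40 + 6) = ((2 + 6)*((4*4 + 0) + 3) - 2)²*(-40 + 6) = (8*((16 + 0) + 3) - 2)²*(-34) = (8*(16 + 3) - 2)²*(-34) = (8*19 - 2)²*(-34) = (152 - 2)²*(-34) = 150²*(-34) = 22500*(-34) = -765000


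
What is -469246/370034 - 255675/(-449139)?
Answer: -19358039374/27699450121 ≈ -0.69886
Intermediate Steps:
-469246/370034 - 255675/(-449139) = -469246*1/370034 - 255675*(-1/449139) = -234623/185017 + 85225/149713 = -19358039374/27699450121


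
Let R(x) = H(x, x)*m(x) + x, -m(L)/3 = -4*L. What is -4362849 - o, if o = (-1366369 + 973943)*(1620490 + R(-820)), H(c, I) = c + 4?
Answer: 3786557278011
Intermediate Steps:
H(c, I) = 4 + c
m(L) = 12*L (m(L) = -(-12)*L = 12*L)
R(x) = x + 12*x*(4 + x) (R(x) = (4 + x)*(12*x) + x = 12*x*(4 + x) + x = x + 12*x*(4 + x))
o = -3786561640860 (o = (-1366369 + 973943)*(1620490 - 820*(49 + 12*(-820))) = -392426*(1620490 - 820*(49 - 9840)) = -392426*(1620490 - 820*(-9791)) = -392426*(1620490 + 8028620) = -392426*9649110 = -3786561640860)
-4362849 - o = -4362849 - 1*(-3786561640860) = -4362849 + 3786561640860 = 3786557278011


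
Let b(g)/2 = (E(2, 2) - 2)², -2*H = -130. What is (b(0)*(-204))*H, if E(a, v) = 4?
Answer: -106080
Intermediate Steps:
H = 65 (H = -½*(-130) = 65)
b(g) = 8 (b(g) = 2*(4 - 2)² = 2*2² = 2*4 = 8)
(b(0)*(-204))*H = (8*(-204))*65 = -1632*65 = -106080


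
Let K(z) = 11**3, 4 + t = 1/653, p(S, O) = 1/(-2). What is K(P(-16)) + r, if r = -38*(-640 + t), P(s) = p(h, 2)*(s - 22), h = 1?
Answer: 16849321/653 ≈ 25803.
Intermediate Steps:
p(S, O) = -1/2
P(s) = 11 - s/2 (P(s) = -(s - 22)/2 = -(-22 + s)/2 = 11 - s/2)
t = -2611/653 (t = -4 + 1/653 = -2611/653 ≈ -3.9985)
K(z) = 1331
r = 15980178/653 (r = -38*(-640 - 2611/653) = -38*(-420531/653) = 15980178/653 ≈ 24472.)
K(P(-16)) + r = 1331 + 15980178/653 = 16849321/653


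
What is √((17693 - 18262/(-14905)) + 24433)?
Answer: 2*√2339735820565/14905 ≈ 205.25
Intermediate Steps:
√((17693 - 18262/(-14905)) + 24433) = √((17693 - 18262*(-1)/14905) + 24433) = √((17693 - 1*(-18262/14905)) + 24433) = √((17693 + 18262/14905) + 24433) = √(263732427/14905 + 24433) = √(627906292/14905) = 2*√2339735820565/14905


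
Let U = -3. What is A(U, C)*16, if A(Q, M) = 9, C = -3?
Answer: 144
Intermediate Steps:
A(U, C)*16 = 9*16 = 144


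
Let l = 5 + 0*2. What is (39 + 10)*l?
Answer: 245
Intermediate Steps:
l = 5 (l = 5 + 0 = 5)
(39 + 10)*l = (39 + 10)*5 = 49*5 = 245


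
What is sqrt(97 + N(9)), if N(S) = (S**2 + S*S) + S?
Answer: 2*sqrt(67) ≈ 16.371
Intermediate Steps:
N(S) = S + 2*S**2 (N(S) = (S**2 + S**2) + S = 2*S**2 + S = S + 2*S**2)
sqrt(97 + N(9)) = sqrt(97 + 9*(1 + 2*9)) = sqrt(97 + 9*(1 + 18)) = sqrt(97 + 9*19) = sqrt(97 + 171) = sqrt(268) = 2*sqrt(67)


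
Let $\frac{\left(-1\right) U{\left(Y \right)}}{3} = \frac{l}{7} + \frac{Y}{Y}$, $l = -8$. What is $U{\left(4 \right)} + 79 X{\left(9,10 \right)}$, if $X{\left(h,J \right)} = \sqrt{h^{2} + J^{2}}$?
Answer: $\frac{3}{7} + 79 \sqrt{181} \approx 1063.3$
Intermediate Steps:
$X{\left(h,J \right)} = \sqrt{J^{2} + h^{2}}$
$U{\left(Y \right)} = \frac{3}{7}$ ($U{\left(Y \right)} = - 3 \left(- \frac{8}{7} + \frac{Y}{Y}\right) = - 3 \left(\left(-8\right) \frac{1}{7} + 1\right) = - 3 \left(- \frac{8}{7} + 1\right) = \left(-3\right) \left(- \frac{1}{7}\right) = \frac{3}{7}$)
$U{\left(4 \right)} + 79 X{\left(9,10 \right)} = \frac{3}{7} + 79 \sqrt{10^{2} + 9^{2}} = \frac{3}{7} + 79 \sqrt{100 + 81} = \frac{3}{7} + 79 \sqrt{181}$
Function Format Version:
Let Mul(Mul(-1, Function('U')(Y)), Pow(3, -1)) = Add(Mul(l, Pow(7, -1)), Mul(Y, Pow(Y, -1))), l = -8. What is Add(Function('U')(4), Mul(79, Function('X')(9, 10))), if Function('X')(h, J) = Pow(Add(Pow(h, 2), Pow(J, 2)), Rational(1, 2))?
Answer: Add(Rational(3, 7), Mul(79, Pow(181, Rational(1, 2)))) ≈ 1063.3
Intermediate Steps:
Function('X')(h, J) = Pow(Add(Pow(J, 2), Pow(h, 2)), Rational(1, 2))
Function('U')(Y) = Rational(3, 7) (Function('U')(Y) = Mul(-3, Add(Mul(-8, Pow(7, -1)), Mul(Y, Pow(Y, -1)))) = Mul(-3, Add(Mul(-8, Rational(1, 7)), 1)) = Mul(-3, Add(Rational(-8, 7), 1)) = Mul(-3, Rational(-1, 7)) = Rational(3, 7))
Add(Function('U')(4), Mul(79, Function('X')(9, 10))) = Add(Rational(3, 7), Mul(79, Pow(Add(Pow(10, 2), Pow(9, 2)), Rational(1, 2)))) = Add(Rational(3, 7), Mul(79, Pow(Add(100, 81), Rational(1, 2)))) = Add(Rational(3, 7), Mul(79, Pow(181, Rational(1, 2))))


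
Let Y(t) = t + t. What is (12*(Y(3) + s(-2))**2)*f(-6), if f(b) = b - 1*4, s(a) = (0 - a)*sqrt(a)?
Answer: -3360 - 2880*I*sqrt(2) ≈ -3360.0 - 4072.9*I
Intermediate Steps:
s(a) = -a**(3/2) (s(a) = (-a)*sqrt(a) = -a**(3/2))
f(b) = -4 + b (f(b) = b - 4 = -4 + b)
Y(t) = 2*t
(12*(Y(3) + s(-2))**2)*f(-6) = (12*(2*3 - (-2)**(3/2))**2)*(-4 - 6) = (12*(6 - (-2)*I*sqrt(2))**2)*(-10) = (12*(6 + 2*I*sqrt(2))**2)*(-10) = -120*(6 + 2*I*sqrt(2))**2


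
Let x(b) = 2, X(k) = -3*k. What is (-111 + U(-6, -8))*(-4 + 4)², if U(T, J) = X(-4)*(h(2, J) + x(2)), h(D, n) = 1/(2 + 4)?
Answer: 0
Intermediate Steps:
h(D, n) = ⅙ (h(D, n) = 1/6 = ⅙)
U(T, J) = 26 (U(T, J) = (-3*(-4))*(⅙ + 2) = 12*(13/6) = 26)
(-111 + U(-6, -8))*(-4 + 4)² = (-111 + 26)*(-4 + 4)² = -85*0² = -85*0 = 0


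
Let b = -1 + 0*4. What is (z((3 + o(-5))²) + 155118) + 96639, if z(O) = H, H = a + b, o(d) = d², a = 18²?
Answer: 252080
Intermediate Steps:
b = -1 (b = -1 + 0 = -1)
a = 324
H = 323 (H = 324 - 1 = 323)
z(O) = 323
(z((3 + o(-5))²) + 155118) + 96639 = (323 + 155118) + 96639 = 155441 + 96639 = 252080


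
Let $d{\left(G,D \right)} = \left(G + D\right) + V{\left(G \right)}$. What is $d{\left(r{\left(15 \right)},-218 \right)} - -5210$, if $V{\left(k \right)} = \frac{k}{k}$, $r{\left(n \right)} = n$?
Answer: $5008$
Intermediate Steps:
$V{\left(k \right)} = 1$
$d{\left(G,D \right)} = 1 + D + G$ ($d{\left(G,D \right)} = \left(G + D\right) + 1 = \left(D + G\right) + 1 = 1 + D + G$)
$d{\left(r{\left(15 \right)},-218 \right)} - -5210 = \left(1 - 218 + 15\right) - -5210 = -202 + 5210 = 5008$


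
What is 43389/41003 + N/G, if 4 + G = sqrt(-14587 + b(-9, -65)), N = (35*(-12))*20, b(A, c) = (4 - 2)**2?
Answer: 2011136811/598602797 + 8400*I*sqrt(14583)/14599 ≈ 3.3597 + 69.483*I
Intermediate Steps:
b(A, c) = 4 (b(A, c) = 2**2 = 4)
N = -8400 (N = -420*20 = -8400)
G = -4 + I*sqrt(14583) (G = -4 + sqrt(-14587 + 4) = -4 + sqrt(-14583) = -4 + I*sqrt(14583) ≈ -4.0 + 120.76*I)
43389/41003 + N/G = 43389/41003 - 8400/(-4 + I*sqrt(14583))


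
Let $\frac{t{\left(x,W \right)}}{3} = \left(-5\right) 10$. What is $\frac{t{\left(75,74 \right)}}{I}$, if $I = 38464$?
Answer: $- \frac{75}{19232} \approx -0.0038997$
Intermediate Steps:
$t{\left(x,W \right)} = -150$ ($t{\left(x,W \right)} = 3 \left(\left(-5\right) 10\right) = 3 \left(-50\right) = -150$)
$\frac{t{\left(75,74 \right)}}{I} = - \frac{150}{38464} = \left(-150\right) \frac{1}{38464} = - \frac{75}{19232}$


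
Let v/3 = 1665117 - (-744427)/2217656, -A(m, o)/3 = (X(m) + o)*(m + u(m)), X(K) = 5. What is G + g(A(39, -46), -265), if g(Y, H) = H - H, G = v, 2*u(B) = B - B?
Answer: 11077972350537/2217656 ≈ 4.9954e+6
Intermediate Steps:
u(B) = 0 (u(B) = (B - B)/2 = (1/2)*0 = 0)
A(m, o) = -3*m*(5 + o) (A(m, o) = -3*(5 + o)*(m + 0) = -3*(5 + o)*m = -3*m*(5 + o))
v = 11077972350537/2217656 (v = 3*(1665117 - (-744427)/2217656) = 3*(1665117 - 1*(-744427/2217656)) = 3*(1665117 + 744427/2217656) = 3*(3692657450179/2217656) = 11077972350537/2217656 ≈ 4.9954e+6)
G = 11077972350537/2217656 ≈ 4.9954e+6
g(Y, H) = 0
G + g(A(39, -46), -265) = 11077972350537/2217656 + 0 = 11077972350537/2217656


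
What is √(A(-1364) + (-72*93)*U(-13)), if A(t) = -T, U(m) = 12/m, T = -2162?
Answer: √1409954/13 ≈ 91.340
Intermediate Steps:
A(t) = 2162 (A(t) = -1*(-2162) = 2162)
√(A(-1364) + (-72*93)*U(-13)) = √(2162 + (-72*93)*(12/(-13))) = √(2162 - 80352*(-1)/13) = √(2162 - 6696*(-12/13)) = √(2162 + 80352/13) = √(108458/13) = √1409954/13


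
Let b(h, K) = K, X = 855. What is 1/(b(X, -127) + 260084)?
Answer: 1/259957 ≈ 3.8468e-6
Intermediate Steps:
1/(b(X, -127) + 260084) = 1/(-127 + 260084) = 1/259957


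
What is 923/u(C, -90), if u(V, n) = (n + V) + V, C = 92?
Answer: 923/94 ≈ 9.8192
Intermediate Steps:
u(V, n) = n + 2*V (u(V, n) = (V + n) + V = n + 2*V)
923/u(C, -90) = 923/(-90 + 2*92) = 923/(-90 + 184) = 923/94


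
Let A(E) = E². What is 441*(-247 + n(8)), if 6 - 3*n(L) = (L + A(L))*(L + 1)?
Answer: -203301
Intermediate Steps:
n(L) = 2 - (1 + L)*(L + L²)/3 (n(L) = 2 - (L + L²)*(L + 1)/3 = 2 - (L + L²)*(1 + L)/3 = 2 - (1 + L)*(L + L²)/3)
441*(-247 + n(8)) = 441*(-247 + (2 - ⅔*8² - ⅓*8 - ⅓*8³)) = 441*(-247 + (2 - ⅔*64 - 8/3 - ⅓*512)) = 441*(-247 + (2 - 128/3 - 8/3 - 512/3)) = 441*(-247 - 214) = 441*(-461) = -203301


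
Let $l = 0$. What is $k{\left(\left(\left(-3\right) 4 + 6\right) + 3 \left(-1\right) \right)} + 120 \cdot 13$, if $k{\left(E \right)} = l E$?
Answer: $1560$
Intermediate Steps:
$k{\left(E \right)} = 0$ ($k{\left(E \right)} = 0 E = 0$)
$k{\left(\left(\left(-3\right) 4 + 6\right) + 3 \left(-1\right) \right)} + 120 \cdot 13 = 0 + 120 \cdot 13 = 0 + 1560 = 1560$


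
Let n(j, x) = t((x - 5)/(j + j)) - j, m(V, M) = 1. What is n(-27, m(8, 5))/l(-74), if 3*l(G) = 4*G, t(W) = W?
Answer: -731/2664 ≈ -0.27440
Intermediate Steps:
n(j, x) = -j + (-5 + x)/(2*j) (n(j, x) = (x - 5)/(j + j) - j = (-5 + x)/((2*j)) - j = (-5 + x)*(1/(2*j)) - j = (-5 + x)/(2*j) - j = -j + (-5 + x)/(2*j))
l(G) = 4*G/3 (l(G) = (4*G)/3 = 4*G/3)
n(-27, m(8, 5))/l(-74) = ((1/2)*(-5 + 1 - 2*(-27)**2)/(-27))/(((4/3)*(-74))) = ((1/2)*(-1/27)*(-5 + 1 - 2*729))/(-296/3) = ((1/2)*(-1/27)*(-5 + 1 - 1458))*(-3/296) = ((1/2)*(-1/27)*(-1462))*(-3/296) = (731/27)*(-3/296) = -731/2664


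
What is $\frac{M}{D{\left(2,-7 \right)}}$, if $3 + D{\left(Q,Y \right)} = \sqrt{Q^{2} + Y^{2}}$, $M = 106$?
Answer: $\frac{159}{22} + \frac{53 \sqrt{53}}{22} \approx 24.766$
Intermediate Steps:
$D{\left(Q,Y \right)} = -3 + \sqrt{Q^{2} + Y^{2}}$
$\frac{M}{D{\left(2,-7 \right)}} = \frac{106}{-3 + \sqrt{2^{2} + \left(-7\right)^{2}}} = \frac{106}{-3 + \sqrt{4 + 49}} = \frac{106}{-3 + \sqrt{53}}$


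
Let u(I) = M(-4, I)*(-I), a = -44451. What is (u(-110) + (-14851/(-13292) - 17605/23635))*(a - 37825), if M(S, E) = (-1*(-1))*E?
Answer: 15637276529970495/15707821 ≈ 9.9551e+8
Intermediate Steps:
M(S, E) = E (M(S, E) = 1*E = E)
u(I) = -I² (u(I) = I*(-I) = -I²)
(u(-110) + (-14851/(-13292) - 17605/23635))*(a - 37825) = (-1*(-110)² + (-14851/(-13292) - 17605/23635))*(-44451 - 37825) = (-1*12100 + (-14851*(-1/13292) - 17605*1/23635))*(-82276) = (-12100 + (14851/13292 - 3521/4727))*(-82276) = (-12100 + 23399545/62831284)*(-82276) = -760235136855/62831284*(-82276) = 15637276529970495/15707821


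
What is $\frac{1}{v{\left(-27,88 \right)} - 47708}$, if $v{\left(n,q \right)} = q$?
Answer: $- \frac{1}{47620} \approx -2.1 \cdot 10^{-5}$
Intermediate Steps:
$\frac{1}{v{\left(-27,88 \right)} - 47708} = \frac{1}{88 - 47708} = \frac{1}{-47620} = - \frac{1}{47620}$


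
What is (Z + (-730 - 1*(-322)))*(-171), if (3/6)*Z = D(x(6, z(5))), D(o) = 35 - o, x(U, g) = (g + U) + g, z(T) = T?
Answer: 63270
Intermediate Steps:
x(U, g) = U + 2*g (x(U, g) = (U + g) + g = U + 2*g)
Z = 38 (Z = 2*(35 - (6 + 2*5)) = 2*(35 - (6 + 10)) = 2*(35 - 1*16) = 2*(35 - 16) = 2*19 = 38)
(Z + (-730 - 1*(-322)))*(-171) = (38 + (-730 - 1*(-322)))*(-171) = (38 + (-730 + 322))*(-171) = (38 - 408)*(-171) = -370*(-171) = 63270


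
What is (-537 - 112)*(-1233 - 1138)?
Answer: 1538779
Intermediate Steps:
(-537 - 112)*(-1233 - 1138) = -649*(-2371) = 1538779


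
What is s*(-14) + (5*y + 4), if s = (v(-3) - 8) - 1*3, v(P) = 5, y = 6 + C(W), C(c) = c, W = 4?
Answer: 138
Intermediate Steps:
y = 10 (y = 6 + 4 = 10)
s = -6 (s = (5 - 8) - 1*3 = -3 - 3 = -6)
s*(-14) + (5*y + 4) = -6*(-14) + (5*10 + 4) = 84 + (50 + 4) = 84 + 54 = 138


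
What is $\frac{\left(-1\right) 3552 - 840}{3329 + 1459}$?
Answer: $- \frac{122}{133} \approx -0.91729$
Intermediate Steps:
$\frac{\left(-1\right) 3552 - 840}{3329 + 1459} = \frac{-3552 - 840}{4788} = \left(-4392\right) \frac{1}{4788} = - \frac{122}{133}$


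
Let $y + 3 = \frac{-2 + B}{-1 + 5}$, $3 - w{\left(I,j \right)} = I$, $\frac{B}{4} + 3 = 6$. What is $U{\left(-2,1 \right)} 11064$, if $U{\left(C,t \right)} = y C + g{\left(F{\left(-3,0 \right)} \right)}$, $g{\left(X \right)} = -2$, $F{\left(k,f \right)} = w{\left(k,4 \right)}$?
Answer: $-11064$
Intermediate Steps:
$B = 12$ ($B = -12 + 4 \cdot 6 = -12 + 24 = 12$)
$w{\left(I,j \right)} = 3 - I$
$F{\left(k,f \right)} = 3 - k$
$y = - \frac{1}{2}$ ($y = -3 + \frac{-2 + 12}{-1 + 5} = -3 + \frac{10}{4} = -3 + 10 \cdot \frac{1}{4} = -3 + \frac{5}{2} = - \frac{1}{2} \approx -0.5$)
$U{\left(C,t \right)} = -2 - \frac{C}{2}$ ($U{\left(C,t \right)} = - \frac{C}{2} - 2 = -2 - \frac{C}{2}$)
$U{\left(-2,1 \right)} 11064 = \left(-2 - -1\right) 11064 = \left(-2 + 1\right) 11064 = \left(-1\right) 11064 = -11064$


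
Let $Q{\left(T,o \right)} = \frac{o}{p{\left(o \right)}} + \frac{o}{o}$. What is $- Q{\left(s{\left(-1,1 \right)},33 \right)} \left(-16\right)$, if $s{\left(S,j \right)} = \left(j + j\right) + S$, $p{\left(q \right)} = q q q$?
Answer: $\frac{17440}{1089} \approx 16.015$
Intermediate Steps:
$p{\left(q \right)} = q^{3}$ ($p{\left(q \right)} = q^{2} q = q^{3}$)
$s{\left(S,j \right)} = S + 2 j$ ($s{\left(S,j \right)} = 2 j + S = S + 2 j$)
$Q{\left(T,o \right)} = 1 + \frac{1}{o^{2}}$ ($Q{\left(T,o \right)} = \frac{o}{o^{3}} + \frac{o}{o} = \frac{o}{o^{3}} + 1 = \frac{1}{o^{2}} + 1 = 1 + \frac{1}{o^{2}}$)
$- Q{\left(s{\left(-1,1 \right)},33 \right)} \left(-16\right) = - \left(1 + \frac{1}{1089}\right) \left(-16\right) = - \frac{1090 \left(-16\right)}{1089} = \left(-1\right) \left(- \frac{17440}{1089}\right) = \frac{17440}{1089}$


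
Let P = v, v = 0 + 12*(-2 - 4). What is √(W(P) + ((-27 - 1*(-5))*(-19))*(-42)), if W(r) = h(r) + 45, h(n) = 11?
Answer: 50*I*√7 ≈ 132.29*I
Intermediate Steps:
v = -72 (v = 0 + 12*(-6) = 0 - 72 = -72)
P = -72
W(r) = 56 (W(r) = 11 + 45 = 56)
√(W(P) + ((-27 - 1*(-5))*(-19))*(-42)) = √(56 + ((-27 - 1*(-5))*(-19))*(-42)) = √(56 + ((-27 + 5)*(-19))*(-42)) = √(56 - 22*(-19)*(-42)) = √(56 + 418*(-42)) = √(56 - 17556) = √(-17500) = 50*I*√7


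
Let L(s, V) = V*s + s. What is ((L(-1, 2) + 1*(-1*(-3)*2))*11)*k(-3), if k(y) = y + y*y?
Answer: 198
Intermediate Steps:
L(s, V) = s + V*s
k(y) = y + y**2
((L(-1, 2) + 1*(-1*(-3)*2))*11)*k(-3) = ((-(1 + 2) + 1*(-1*(-3)*2))*11)*(-3*(1 - 3)) = ((-1*3 + 1*(3*2))*11)*(-3*(-2)) = ((-3 + 1*6)*11)*6 = ((-3 + 6)*11)*6 = (3*11)*6 = 33*6 = 198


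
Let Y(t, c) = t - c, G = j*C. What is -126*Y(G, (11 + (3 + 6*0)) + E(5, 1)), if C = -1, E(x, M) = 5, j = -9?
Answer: 1260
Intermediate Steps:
G = 9 (G = -9*(-1) = 9)
-126*Y(G, (11 + (3 + 6*0)) + E(5, 1)) = -126*(9 - ((11 + (3 + 6*0)) + 5)) = -126*(9 - ((11 + (3 + 0)) + 5)) = -126*(9 - ((11 + 3) + 5)) = -126*(9 - (14 + 5)) = -126*(9 - 1*19) = -126*(9 - 19) = -126*(-10) = 1260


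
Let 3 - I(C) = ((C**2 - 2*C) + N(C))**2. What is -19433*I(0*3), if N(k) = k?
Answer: -58299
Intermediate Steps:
I(C) = 3 - (C**2 - C)**2 (I(C) = 3 - ((C**2 - 2*C) + C)**2 = 3 - (C**2 - C)**2)
-19433*I(0*3) = -19433*(3 - (0*3)**2*(-1 + 0*3)**2) = -19433*(3 - 1*0**2*(-1 + 0)**2) = -19433*(3 - 1*0*(-1)**2) = -19433*(3 - 1*0*1) = -19433*(3 + 0) = -19433*3 = -58299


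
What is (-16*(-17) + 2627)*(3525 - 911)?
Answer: 7577986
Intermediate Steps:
(-16*(-17) + 2627)*(3525 - 911) = (272 + 2627)*2614 = 2899*2614 = 7577986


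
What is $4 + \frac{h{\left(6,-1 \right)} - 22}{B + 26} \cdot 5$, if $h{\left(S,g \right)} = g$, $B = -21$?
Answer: $-19$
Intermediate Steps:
$4 + \frac{h{\left(6,-1 \right)} - 22}{B + 26} \cdot 5 = 4 + \frac{-1 - 22}{-21 + 26} \cdot 5 = 4 + - \frac{23}{5} \cdot 5 = 4 + \left(-23\right) \frac{1}{5} \cdot 5 = 4 - 23 = -19$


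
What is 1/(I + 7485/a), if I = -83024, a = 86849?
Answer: -86849/7210543891 ≈ -1.2045e-5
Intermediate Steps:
1/(I + 7485/a) = 1/(-83024 + 7485/86849) = 1/(-7210543891/86849) = -86849/7210543891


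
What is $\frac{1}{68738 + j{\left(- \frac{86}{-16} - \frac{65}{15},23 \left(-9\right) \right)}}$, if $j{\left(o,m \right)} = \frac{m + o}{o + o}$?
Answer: $\frac{50}{3431957} \approx 1.4569 \cdot 10^{-5}$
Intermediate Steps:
$j{\left(o,m \right)} = \frac{m + o}{2 o}$
$\frac{1}{68738 + j{\left(- \frac{86}{-16} - \frac{65}{15},23 \left(-9\right) \right)}} = \frac{1}{68738 + \frac{23 \left(-9\right) - \left(- \frac{43}{8} + \frac{13}{3}\right)}{2 \left(- \frac{86}{-16} - \frac{65}{15}\right)}} = \frac{1}{68738 + \frac{-207 - - \frac{25}{24}}{2 \left(\left(-86\right) \left(- \frac{1}{16}\right) - \frac{13}{3}\right)}} = \frac{1}{68738 + \frac{-207 + \left(\frac{43}{8} - \frac{13}{3}\right)}{2 \left(\frac{43}{8} - \frac{13}{3}\right)}} = \frac{1}{68738 + \frac{-207 + \frac{25}{24}}{2 \cdot \frac{25}{24}}} = \frac{1}{68738 + \frac{1}{2} \cdot \frac{24}{25} \left(- \frac{4943}{24}\right)} = \frac{1}{68738 - \frac{4943}{50}} = \frac{1}{\frac{3431957}{50}} = \frac{50}{3431957}$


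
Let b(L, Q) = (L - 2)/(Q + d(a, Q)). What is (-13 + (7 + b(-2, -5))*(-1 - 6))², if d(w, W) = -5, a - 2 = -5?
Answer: 104976/25 ≈ 4199.0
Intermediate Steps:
a = -3 (a = 2 - 5 = -3)
b(L, Q) = (-2 + L)/(-5 + Q) (b(L, Q) = (L - 2)/(Q - 5) = (-2 + L)/(-5 + Q))
(-13 + (7 + b(-2, -5))*(-1 - 6))² = (-13 + (7 + (-2 - 2)/(-5 - 5))*(-1 - 6))² = (-13 + (7 - 4/(-10))*(-7))² = (-13 + (7 - ⅒*(-4))*(-7))² = (-13 + (7 + ⅖)*(-7))² = (-13 + (37/5)*(-7))² = (-13 - 259/5)² = (-324/5)² = 104976/25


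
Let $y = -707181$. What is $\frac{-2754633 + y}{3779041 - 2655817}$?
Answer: $- \frac{576969}{187204} \approx -3.082$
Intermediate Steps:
$\frac{-2754633 + y}{3779041 - 2655817} = \frac{-2754633 - 707181}{3779041 - 2655817} = - \frac{3461814}{1123224} = \left(-3461814\right) \frac{1}{1123224} = - \frac{576969}{187204}$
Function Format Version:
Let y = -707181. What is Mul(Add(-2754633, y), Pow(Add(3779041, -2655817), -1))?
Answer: Rational(-576969, 187204) ≈ -3.0820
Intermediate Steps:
Mul(Add(-2754633, y), Pow(Add(3779041, -2655817), -1)) = Mul(Add(-2754633, -707181), Pow(Add(3779041, -2655817), -1)) = Mul(-3461814, Pow(1123224, -1)) = Mul(-3461814, Rational(1, 1123224)) = Rational(-576969, 187204)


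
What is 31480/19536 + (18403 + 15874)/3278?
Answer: 2195531/181929 ≈ 12.068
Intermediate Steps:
31480/19536 + (18403 + 15874)/3278 = 31480*(1/19536) + 34277*(1/3278) = 3935/2442 + 34277/3278 = 2195531/181929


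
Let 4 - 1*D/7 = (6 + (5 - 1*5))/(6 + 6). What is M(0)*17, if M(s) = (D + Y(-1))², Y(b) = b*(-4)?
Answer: 55233/4 ≈ 13808.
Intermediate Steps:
D = 49/2 (D = 28 - 7*(6 + (5 - 1*5))/(6 + 6) = 28 - 7*(6 + (5 - 5))/12 = 28 - 7*(6 + 0)/12 = 28 - 42/12 = 28 - 7*½ = 28 - 7/2 = 49/2 ≈ 24.500)
Y(b) = -4*b
M(s) = 3249/4 (M(s) = (49/2 - 4*(-1))² = (49/2 + 4)² = (57/2)² = 3249/4)
M(0)*17 = (3249/4)*17 = 55233/4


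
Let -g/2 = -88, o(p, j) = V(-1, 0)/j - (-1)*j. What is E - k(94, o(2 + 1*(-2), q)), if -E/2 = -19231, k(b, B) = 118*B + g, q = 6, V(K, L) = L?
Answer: 37578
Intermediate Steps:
o(p, j) = j (o(p, j) = 0/j - (-1)*j = 0 + j = j)
g = 176 (g = -2*(-88) = 176)
k(b, B) = 176 + 118*B (k(b, B) = 118*B + 176 = 176 + 118*B)
E = 38462 (E = -2*(-19231) = 38462)
E - k(94, o(2 + 1*(-2), q)) = 38462 - (176 + 118*6) = 38462 - (176 + 708) = 38462 - 1*884 = 38462 - 884 = 37578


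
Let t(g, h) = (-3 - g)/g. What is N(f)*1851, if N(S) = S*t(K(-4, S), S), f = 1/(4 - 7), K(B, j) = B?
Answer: 617/4 ≈ 154.25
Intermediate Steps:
t(g, h) = (-3 - g)/g
f = -⅓ (f = 1/(-3) = -⅓ ≈ -0.33333)
N(S) = -S/4 (N(S) = S*((-3 - 1*(-4))/(-4)) = S*(-(-3 + 4)/4) = S*(-¼*1) = S*(-¼) = -S/4)
N(f)*1851 = -¼*(-⅓)*1851 = (1/12)*1851 = 617/4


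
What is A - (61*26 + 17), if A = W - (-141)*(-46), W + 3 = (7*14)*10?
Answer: -7112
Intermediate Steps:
W = 977 (W = -3 + (7*14)*10 = -3 + 98*10 = -3 + 980 = 977)
A = -5509 (A = 977 - (-141)*(-46) = 977 - 1*6486 = 977 - 6486 = -5509)
A - (61*26 + 17) = -5509 - (61*26 + 17) = -5509 - (1586 + 17) = -5509 - 1*1603 = -5509 - 1603 = -7112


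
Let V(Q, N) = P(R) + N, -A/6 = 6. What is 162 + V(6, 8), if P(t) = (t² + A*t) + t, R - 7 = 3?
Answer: -80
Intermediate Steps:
A = -36 (A = -6*6 = -36)
R = 10 (R = 7 + 3 = 10)
P(t) = t² - 35*t (P(t) = (t² - 36*t) + t = t² - 35*t)
V(Q, N) = -250 + N (V(Q, N) = 10*(-35 + 10) + N = 10*(-25) + N = -250 + N)
162 + V(6, 8) = 162 + (-250 + 8) = 162 - 242 = -80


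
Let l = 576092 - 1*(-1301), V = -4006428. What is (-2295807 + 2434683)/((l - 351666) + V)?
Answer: -138876/3780701 ≈ -0.036733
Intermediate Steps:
l = 577393 (l = 576092 + 1301 = 577393)
(-2295807 + 2434683)/((l - 351666) + V) = (-2295807 + 2434683)/((577393 - 351666) - 4006428) = 138876/(225727 - 4006428) = 138876/(-3780701) = 138876*(-1/3780701) = -138876/3780701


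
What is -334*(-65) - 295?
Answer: 21415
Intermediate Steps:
-334*(-65) - 295 = 21710 - 295 = 21415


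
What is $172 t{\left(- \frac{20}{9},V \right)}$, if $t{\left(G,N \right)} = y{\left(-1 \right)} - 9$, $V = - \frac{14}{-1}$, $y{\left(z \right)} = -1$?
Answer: $-1720$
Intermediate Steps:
$V = 14$ ($V = \left(-14\right) \left(-1\right) = 14$)
$t{\left(G,N \right)} = -10$ ($t{\left(G,N \right)} = -1 - 9 = -10$)
$172 t{\left(- \frac{20}{9},V \right)} = 172 \left(-10\right) = -1720$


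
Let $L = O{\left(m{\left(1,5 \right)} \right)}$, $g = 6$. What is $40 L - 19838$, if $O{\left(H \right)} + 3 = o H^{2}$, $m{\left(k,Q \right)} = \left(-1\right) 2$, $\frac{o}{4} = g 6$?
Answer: $3082$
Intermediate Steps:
$o = 144$ ($o = 4 \cdot 6 \cdot 6 = 4 \cdot 36 = 144$)
$m{\left(k,Q \right)} = -2$
$O{\left(H \right)} = -3 + 144 H^{2}$
$L = 573$ ($L = -3 + 144 \left(-2\right)^{2} = -3 + 144 \cdot 4 = -3 + 576 = 573$)
$40 L - 19838 = 40 \cdot 573 - 19838 = 22920 - 19838 = 3082$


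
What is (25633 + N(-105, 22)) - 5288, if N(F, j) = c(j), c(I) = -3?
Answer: 20342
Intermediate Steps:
N(F, j) = -3
(25633 + N(-105, 22)) - 5288 = (25633 - 3) - 5288 = 25630 - 5288 = 20342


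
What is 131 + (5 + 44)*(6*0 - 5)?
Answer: -114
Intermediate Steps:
131 + (5 + 44)*(6*0 - 5) = 131 + 49*(0 - 5) = 131 + 49*(-5) = 131 - 245 = -114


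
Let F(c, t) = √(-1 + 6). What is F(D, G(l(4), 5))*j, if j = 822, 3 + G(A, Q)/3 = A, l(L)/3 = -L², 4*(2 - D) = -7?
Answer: 822*√5 ≈ 1838.0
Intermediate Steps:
D = 15/4 (D = 2 - ¼*(-7) = 2 + 7/4 = 15/4 ≈ 3.7500)
l(L) = -3*L² (l(L) = 3*(-L²) = -3*L²)
G(A, Q) = -9 + 3*A
F(c, t) = √5
F(D, G(l(4), 5))*j = √5*822 = 822*√5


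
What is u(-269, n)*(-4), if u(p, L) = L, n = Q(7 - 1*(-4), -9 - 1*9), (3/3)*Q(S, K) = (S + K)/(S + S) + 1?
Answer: -30/11 ≈ -2.7273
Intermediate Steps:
Q(S, K) = 1 + (K + S)/(2*S) (Q(S, K) = (S + K)/(S + S) + 1 = (K + S)/((2*S)) + 1 = (K + S)*(1/(2*S)) + 1 = (K + S)/(2*S) + 1 = 1 + (K + S)/(2*S))
n = 15/22 (n = ((-9 - 1*9) + 3*(7 - 1*(-4)))/(2*(7 - 1*(-4))) = ((-9 - 9) + 3*(7 + 4))/(2*(7 + 4)) = (½)*(-18 + 3*11)/11 = (½)*(1/11)*(-18 + 33) = (½)*(1/11)*15 = 15/22 ≈ 0.68182)
u(-269, n)*(-4) = (15/22)*(-4) = -30/11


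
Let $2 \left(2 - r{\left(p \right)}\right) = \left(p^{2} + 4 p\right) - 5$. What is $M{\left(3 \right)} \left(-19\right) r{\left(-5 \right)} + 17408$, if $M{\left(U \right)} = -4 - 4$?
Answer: $17712$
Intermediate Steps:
$M{\left(U \right)} = -8$
$r{\left(p \right)} = \frac{9}{2} - 2 p - \frac{p^{2}}{2}$ ($r{\left(p \right)} = 2 - \frac{\left(p^{2} + 4 p\right) - 5}{2} = 2 - \frac{-5 + p^{2} + 4 p}{2} = 2 - \left(- \frac{5}{2} + \frac{p^{2}}{2} + 2 p\right) = \frac{9}{2} - 2 p - \frac{p^{2}}{2}$)
$M{\left(3 \right)} \left(-19\right) r{\left(-5 \right)} + 17408 = \left(-8\right) \left(-19\right) \left(\frac{9}{2} - -10 - \frac{\left(-5\right)^{2}}{2}\right) + 17408 = 152 \left(\frac{9}{2} + 10 - \frac{25}{2}\right) + 17408 = 152 \cdot 2 + 17408 = 304 + 17408 = 17712$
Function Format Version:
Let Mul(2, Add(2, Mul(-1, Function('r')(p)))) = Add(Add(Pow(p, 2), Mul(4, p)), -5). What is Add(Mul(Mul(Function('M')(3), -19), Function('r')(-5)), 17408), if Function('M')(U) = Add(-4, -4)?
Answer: 17712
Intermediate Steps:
Function('M')(U) = -8
Function('r')(p) = Add(Rational(9, 2), Mul(-2, p), Mul(Rational(-1, 2), Pow(p, 2))) (Function('r')(p) = Add(2, Mul(Rational(-1, 2), Add(Add(Pow(p, 2), Mul(4, p)), -5))) = Add(2, Mul(Rational(-1, 2), Add(-5, Pow(p, 2), Mul(4, p)))) = Add(2, Add(Rational(5, 2), Mul(-2, p), Mul(Rational(-1, 2), Pow(p, 2)))) = Add(Rational(9, 2), Mul(-2, p), Mul(Rational(-1, 2), Pow(p, 2))))
Add(Mul(Mul(Function('M')(3), -19), Function('r')(-5)), 17408) = Add(Mul(Mul(-8, -19), Add(Rational(9, 2), Mul(-2, -5), Mul(Rational(-1, 2), Pow(-5, 2)))), 17408) = Add(Mul(152, Add(Rational(9, 2), 10, Mul(Rational(-1, 2), 25))), 17408) = Add(Mul(152, Add(Rational(9, 2), 10, Rational(-25, 2))), 17408) = Add(Mul(152, 2), 17408) = Add(304, 17408) = 17712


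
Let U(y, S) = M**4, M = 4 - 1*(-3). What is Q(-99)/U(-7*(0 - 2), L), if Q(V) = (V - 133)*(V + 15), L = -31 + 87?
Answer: 2784/343 ≈ 8.1166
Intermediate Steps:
L = 56
M = 7 (M = 4 + 3 = 7)
U(y, S) = 2401 (U(y, S) = 7**4 = 2401)
Q(V) = (-133 + V)*(15 + V)
Q(-99)/U(-7*(0 - 2), L) = (-1995 + (-99)**2 - 118*(-99))/2401 = (-1995 + 9801 + 11682)*(1/2401) = 19488*(1/2401) = 2784/343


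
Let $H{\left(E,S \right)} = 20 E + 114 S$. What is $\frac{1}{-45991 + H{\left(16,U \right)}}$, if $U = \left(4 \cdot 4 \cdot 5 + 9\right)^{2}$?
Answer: $\frac{1}{857323} \approx 1.1664 \cdot 10^{-6}$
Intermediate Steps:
$U = 7921$ ($U = \left(16 \cdot 5 + 9\right)^{2} = \left(80 + 9\right)^{2} = 89^{2} = 7921$)
$\frac{1}{-45991 + H{\left(16,U \right)}} = \frac{1}{-45991 + \left(20 \cdot 16 + 114 \cdot 7921\right)} = \frac{1}{-45991 + \left(320 + 902994\right)} = \frac{1}{-45991 + 903314} = \frac{1}{857323}$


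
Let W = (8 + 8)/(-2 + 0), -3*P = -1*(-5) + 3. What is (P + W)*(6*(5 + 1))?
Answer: -384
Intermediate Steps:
P = -8/3 (P = -(-1*(-5) + 3)/3 = -(5 + 3)/3 = -⅓*8 = -8/3 ≈ -2.6667)
W = -8 (W = 16/(-2) = 16*(-½) = -8)
(P + W)*(6*(5 + 1)) = (-8/3 - 8)*(6*(5 + 1)) = -64*6 = -32/3*36 = -384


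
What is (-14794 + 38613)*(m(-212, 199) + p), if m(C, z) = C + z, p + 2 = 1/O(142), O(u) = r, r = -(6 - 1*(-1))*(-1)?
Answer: -2477176/7 ≈ -3.5388e+5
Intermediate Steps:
r = 7 (r = -(6 + 1)*(-1) = -1*7*(-1) = -7*(-1) = 7)
O(u) = 7
p = -13/7 (p = -2 + 1/7 = -2 + ⅐ = -13/7 ≈ -1.8571)
(-14794 + 38613)*(m(-212, 199) + p) = (-14794 + 38613)*((-212 + 199) - 13/7) = 23819*(-13 - 13/7) = 23819*(-104/7) = -2477176/7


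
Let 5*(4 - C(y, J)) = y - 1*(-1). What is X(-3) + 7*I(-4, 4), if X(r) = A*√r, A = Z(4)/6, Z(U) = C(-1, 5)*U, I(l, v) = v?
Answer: 28 + 8*I*√3/3 ≈ 28.0 + 4.6188*I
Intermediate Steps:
C(y, J) = 19/5 - y/5 (C(y, J) = 4 - (y - 1*(-1))/5 = 4 - (y + 1)/5 = 4 - (1 + y)/5 = 4 + (-⅕ - y/5) = 19/5 - y/5)
Z(U) = 4*U (Z(U) = (19/5 - ⅕*(-1))*U = (19/5 + ⅕)*U = 4*U)
A = 8/3 (A = (4*4)/6 = 16*(⅙) = 8/3 ≈ 2.6667)
X(r) = 8*√r/3
X(-3) + 7*I(-4, 4) = 8*√(-3)/3 + 7*4 = 8*(I*√3)/3 + 28 = 8*I*√3/3 + 28 = 28 + 8*I*√3/3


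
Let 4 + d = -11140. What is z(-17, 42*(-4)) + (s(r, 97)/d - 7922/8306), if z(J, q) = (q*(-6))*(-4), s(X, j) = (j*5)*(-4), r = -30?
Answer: -46660301397/11570258 ≈ -4032.8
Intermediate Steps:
d = -11144 (d = -4 - 11140 = -11144)
s(X, j) = -20*j (s(X, j) = (5*j)*(-4) = -20*j)
z(J, q) = 24*q (z(J, q) = -6*q*(-4) = 24*q)
z(-17, 42*(-4)) + (s(r, 97)/d - 7922/8306) = 24*(42*(-4)) + (-20*97/(-11144) - 7922/8306) = 24*(-168) + (-1940*(-1/11144) - 7922*1/8306) = -4032 + (485/2786 - 3961/4153) = -4032 - 9021141/11570258 = -46660301397/11570258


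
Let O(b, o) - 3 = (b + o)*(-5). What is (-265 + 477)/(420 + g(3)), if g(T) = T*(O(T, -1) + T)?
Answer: 53/102 ≈ 0.51961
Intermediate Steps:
O(b, o) = 3 - 5*b - 5*o (O(b, o) = 3 + (b + o)*(-5) = 3 + (-5*b - 5*o) = 3 - 5*b - 5*o)
g(T) = T*(8 - 4*T) (g(T) = T*((3 - 5*T - 5*(-1)) + T) = T*((3 - 5*T + 5) + T) = T*((8 - 5*T) + T) = T*(8 - 4*T))
(-265 + 477)/(420 + g(3)) = (-265 + 477)/(420 + 4*3*(2 - 1*3)) = 212/(420 + 4*3*(2 - 3)) = 212/(420 + 4*3*(-1)) = 212/(420 - 12) = 212/408 = 212*(1/408) = 53/102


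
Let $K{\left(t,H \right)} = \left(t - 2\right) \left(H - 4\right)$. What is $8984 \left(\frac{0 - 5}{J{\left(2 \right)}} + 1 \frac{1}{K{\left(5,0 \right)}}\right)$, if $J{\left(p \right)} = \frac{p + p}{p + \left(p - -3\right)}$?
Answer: $- \frac{238076}{3} \approx -79359.0$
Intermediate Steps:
$J{\left(p \right)} = \frac{2 p}{3 + 2 p}$ ($J{\left(p \right)} = \frac{2 p}{p + \left(p + 3\right)} = \frac{2 p}{p + \left(3 + p\right)} = \frac{2 p}{3 + 2 p}$)
$K{\left(t,H \right)} = \left(-4 + H\right) \left(-2 + t\right)$ ($K{\left(t,H \right)} = \left(-2 + t\right) \left(-4 + H\right) = \left(-4 + H\right) \left(-2 + t\right)$)
$8984 \left(\frac{0 - 5}{J{\left(2 \right)}} + 1 \frac{1}{K{\left(5,0 \right)}}\right) = 8984 \left(\frac{0 - 5}{2 \cdot 2 \frac{1}{3 + 2 \cdot 2}} + 1 \frac{1}{8 - 20 - 0 + 0 \cdot 5}\right) = 8984 \left(\frac{0 - 5}{2 \cdot 2 \frac{1}{3 + 4}} + 1 \frac{1}{8 - 20 + 0 + 0}\right) = 8984 \left(- \frac{5}{2 \cdot 2 \cdot \frac{1}{7}} + 1 \frac{1}{-12}\right) = 8984 \left(- \frac{5}{2 \cdot 2 \cdot \frac{1}{7}} + 1 \left(- \frac{1}{12}\right)\right) = 8984 \left(- \frac{5}{\frac{4}{7}} - \frac{1}{12}\right) = 8984 \left(\left(-5\right) \frac{7}{4} - \frac{1}{12}\right) = 8984 \left(- \frac{35}{4} - \frac{1}{12}\right) = 8984 \left(- \frac{53}{6}\right) = - \frac{238076}{3}$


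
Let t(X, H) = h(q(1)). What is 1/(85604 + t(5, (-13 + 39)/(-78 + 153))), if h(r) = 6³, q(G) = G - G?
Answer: 1/85820 ≈ 1.1652e-5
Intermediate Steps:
q(G) = 0
h(r) = 216
t(X, H) = 216
1/(85604 + t(5, (-13 + 39)/(-78 + 153))) = 1/(85604 + 216) = 1/85820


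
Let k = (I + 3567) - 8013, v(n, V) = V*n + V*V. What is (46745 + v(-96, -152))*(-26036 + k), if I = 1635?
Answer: -2435869527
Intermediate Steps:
v(n, V) = V² + V*n (v(n, V) = V*n + V² = V² + V*n)
k = -2811 (k = (1635 + 3567) - 8013 = 5202 - 8013 = -2811)
(46745 + v(-96, -152))*(-26036 + k) = (46745 - 152*(-152 - 96))*(-26036 - 2811) = (46745 - 152*(-248))*(-28847) = (46745 + 37696)*(-28847) = 84441*(-28847) = -2435869527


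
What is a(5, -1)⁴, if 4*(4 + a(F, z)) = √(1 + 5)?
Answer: (16 - √6)⁴/256 ≈ 131.70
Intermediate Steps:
a(F, z) = -4 + √6/4 (a(F, z) = -4 + √(1 + 5)/4 = -4 + √6/4)
a(5, -1)⁴ = (-4 + √6/4)⁴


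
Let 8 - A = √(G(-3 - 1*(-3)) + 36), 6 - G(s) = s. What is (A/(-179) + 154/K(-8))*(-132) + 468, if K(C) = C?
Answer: 539667/179 - 132*√42/179 ≈ 3010.1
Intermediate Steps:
G(s) = 6 - s
A = 8 - √42 (A = 8 - √((6 - (-3 - 1*(-3))) + 36) = 8 - √((6 - (-3 + 3)) + 36) = 8 - √((6 - 1*0) + 36) = 8 - √((6 + 0) + 36) = 8 - √(6 + 36) = 8 - √42 ≈ 1.5193)
(A/(-179) + 154/K(-8))*(-132) + 468 = ((8 - √42)/(-179) + 154/(-8))*(-132) + 468 = ((8 - √42)*(-1/179) + 154*(-⅛))*(-132) + 468 = ((-8/179 + √42/179) - 77/4)*(-132) + 468 = (-13815/716 + √42/179)*(-132) + 468 = (455895/179 - 132*√42/179) + 468 = 539667/179 - 132*√42/179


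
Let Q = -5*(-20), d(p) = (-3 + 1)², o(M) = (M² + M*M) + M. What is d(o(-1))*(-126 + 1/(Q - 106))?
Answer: -1514/3 ≈ -504.67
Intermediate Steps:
o(M) = M + 2*M² (o(M) = (M² + M²) + M = 2*M² + M = M + 2*M²)
d(p) = 4 (d(p) = (-2)² = 4)
Q = 100
d(o(-1))*(-126 + 1/(Q - 106)) = 4*(-126 + 1/(100 - 106)) = 4*(-126 + 1/(-6)) = 4*(-126 - ⅙) = 4*(-757/6) = -1514/3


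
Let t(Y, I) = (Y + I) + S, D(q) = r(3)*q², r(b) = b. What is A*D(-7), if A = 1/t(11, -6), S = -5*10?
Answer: -49/15 ≈ -3.2667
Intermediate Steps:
S = -50
D(q) = 3*q²
t(Y, I) = -50 + I + Y (t(Y, I) = (Y + I) - 50 = (I + Y) - 50 = -50 + I + Y)
A = -1/45 (A = 1/(-50 - 6 + 11) = 1/(-45) = -1/45 ≈ -0.022222)
A*D(-7) = -(-7)²/15 = -49/15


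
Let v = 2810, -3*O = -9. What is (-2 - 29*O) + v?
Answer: 2721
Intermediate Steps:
O = 3 (O = -⅓*(-9) = 3)
(-2 - 29*O) + v = (-2 - 29*3) + 2810 = (-2 - 87) + 2810 = -89 + 2810 = 2721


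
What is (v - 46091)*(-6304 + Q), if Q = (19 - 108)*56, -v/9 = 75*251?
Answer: 2432744608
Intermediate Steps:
v = -169425 (v = -675*251 = -9*18825 = -169425)
Q = -4984 (Q = -89*56 = -4984)
(v - 46091)*(-6304 + Q) = (-169425 - 46091)*(-6304 - 4984) = -215516*(-11288) = 2432744608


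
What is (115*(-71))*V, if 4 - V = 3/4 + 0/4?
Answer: -106145/4 ≈ -26536.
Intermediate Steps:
V = 13/4 (V = 4 - (3/4 + 0/4) = 4 - (3*(¼) + 0*(¼)) = 4 - (¾ + 0) = 4 - 1*¾ = 4 - ¾ = 13/4 ≈ 3.2500)
(115*(-71))*V = (115*(-71))*(13/4) = -8165*13/4 = -106145/4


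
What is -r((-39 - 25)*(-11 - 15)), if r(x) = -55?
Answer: 55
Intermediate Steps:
-r((-39 - 25)*(-11 - 15)) = -1*(-55) = 55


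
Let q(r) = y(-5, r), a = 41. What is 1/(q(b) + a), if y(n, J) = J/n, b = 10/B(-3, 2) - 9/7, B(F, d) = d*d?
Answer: 70/2853 ≈ 0.024536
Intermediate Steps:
B(F, d) = d²
b = 17/14 (b = 10/(2²) - 9/7 = 10/4 - 9*⅐ = 10*(¼) - 9/7 = 5/2 - 9/7 = 17/14 ≈ 1.2143)
q(r) = -r/5 (q(r) = r/(-5) = r*(-⅕) = -r/5)
1/(q(b) + a) = 1/(-⅕*17/14 + 41) = 1/(-17/70 + 41) = 1/(2853/70) = 70/2853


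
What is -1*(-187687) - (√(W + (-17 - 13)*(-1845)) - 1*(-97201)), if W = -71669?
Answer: 90486 - I*√16319 ≈ 90486.0 - 127.75*I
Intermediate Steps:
-1*(-187687) - (√(W + (-17 - 13)*(-1845)) - 1*(-97201)) = -1*(-187687) - (√(-71669 + (-17 - 13)*(-1845)) - 1*(-97201)) = 187687 - (√(-71669 - 30*(-1845)) + 97201) = 187687 - (√(-71669 + 55350) + 97201) = 187687 - (√(-16319) + 97201) = 187687 - (I*√16319 + 97201) = 187687 - (97201 + I*√16319) = 187687 + (-97201 - I*√16319) = 90486 - I*√16319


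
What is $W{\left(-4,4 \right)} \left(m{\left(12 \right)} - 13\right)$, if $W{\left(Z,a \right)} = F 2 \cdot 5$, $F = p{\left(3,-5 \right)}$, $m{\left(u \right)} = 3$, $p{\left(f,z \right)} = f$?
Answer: $-300$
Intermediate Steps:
$F = 3$
$W{\left(Z,a \right)} = 30$ ($W{\left(Z,a \right)} = 3 \cdot 2 \cdot 5 = 6 \cdot 5 = 30$)
$W{\left(-4,4 \right)} \left(m{\left(12 \right)} - 13\right) = 30 \left(3 - 13\right) = 30 \left(-10\right) = -300$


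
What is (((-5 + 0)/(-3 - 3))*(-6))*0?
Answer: 0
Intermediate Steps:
(((-5 + 0)/(-3 - 3))*(-6))*0 = (-5/(-6)*(-6))*0 = (-5*(-1/6)*(-6))*0 = ((5/6)*(-6))*0 = -5*0 = 0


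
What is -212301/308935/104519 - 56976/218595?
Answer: -6455359165571/24766105762255 ≈ -0.26065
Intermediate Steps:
-212301/308935/104519 - 56976/218595 = -212301*1/308935*(1/104519) - 56976*1/218595 = -212301/308935*1/104519 - 18992/72865 = -212301/32289577265 - 18992/72865 = -6455359165571/24766105762255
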